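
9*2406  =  21654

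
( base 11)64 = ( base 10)70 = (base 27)2g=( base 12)5a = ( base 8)106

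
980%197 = 192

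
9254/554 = 4627/277 = 16.70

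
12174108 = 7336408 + 4837700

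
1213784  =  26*46684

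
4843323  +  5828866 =10672189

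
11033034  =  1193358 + 9839676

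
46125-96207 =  - 50082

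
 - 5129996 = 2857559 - 7987555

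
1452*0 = 0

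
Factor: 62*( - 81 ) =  - 5022 = - 2^1*3^4*31^1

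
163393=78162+85231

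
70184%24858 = 20468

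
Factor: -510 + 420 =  - 90 = - 2^1*3^2*5^1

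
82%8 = 2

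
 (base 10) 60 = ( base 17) 39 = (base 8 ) 74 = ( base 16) 3C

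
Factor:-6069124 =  - 2^2*977^1 *1553^1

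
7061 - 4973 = 2088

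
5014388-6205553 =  - 1191165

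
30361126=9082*3343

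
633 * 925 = 585525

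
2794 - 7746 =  - 4952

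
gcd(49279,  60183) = 1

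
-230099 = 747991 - 978090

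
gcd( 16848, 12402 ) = 234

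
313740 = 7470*42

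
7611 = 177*43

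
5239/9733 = 5239/9733=0.54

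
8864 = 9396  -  532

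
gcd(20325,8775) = 75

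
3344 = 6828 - 3484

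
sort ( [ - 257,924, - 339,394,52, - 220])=[ - 339 ,  -  257, - 220,  52,394,924]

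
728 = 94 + 634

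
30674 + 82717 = 113391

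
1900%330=250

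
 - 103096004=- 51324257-51771747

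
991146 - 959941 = 31205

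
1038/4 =259 + 1/2= 259.50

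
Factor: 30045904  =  2^4*7^1*268267^1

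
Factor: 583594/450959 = 22/17 =2^1*11^1*17^( - 1 )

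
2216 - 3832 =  - 1616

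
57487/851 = 67+470/851= 67.55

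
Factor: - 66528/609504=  - 99/907 = -3^2*11^1*907^(  -  1)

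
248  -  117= 131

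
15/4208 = 15/4208 = 0.00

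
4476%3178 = 1298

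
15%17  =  15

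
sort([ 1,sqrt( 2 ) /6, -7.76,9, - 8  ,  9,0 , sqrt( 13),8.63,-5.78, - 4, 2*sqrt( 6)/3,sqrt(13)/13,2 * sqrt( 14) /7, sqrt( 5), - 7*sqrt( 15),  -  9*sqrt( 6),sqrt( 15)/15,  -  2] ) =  [ - 7*sqrt(15), - 9 * sqrt( 6), - 8,-7.76, - 5.78, - 4, - 2,0, sqrt( 2)/6, sqrt(15 )/15,sqrt( 13 ) /13 , 1, 2 * sqrt( 14)/7,  2*sqrt(6) /3, sqrt( 5),sqrt(13), 8.63, 9 , 9 ] 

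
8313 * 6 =49878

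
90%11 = 2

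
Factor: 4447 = 4447^1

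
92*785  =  72220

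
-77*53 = -4081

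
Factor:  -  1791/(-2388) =3/4 = 2^( - 2)*3^1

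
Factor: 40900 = 2^2*5^2*409^1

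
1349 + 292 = 1641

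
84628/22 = 3846+8/11 = 3846.73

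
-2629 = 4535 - 7164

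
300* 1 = 300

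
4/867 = 4/867 = 0.00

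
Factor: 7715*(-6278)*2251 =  - 109026667270  =  - 2^1*5^1*43^1*73^1 * 1543^1 *2251^1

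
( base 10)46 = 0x2e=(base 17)2C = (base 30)1g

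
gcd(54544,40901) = 7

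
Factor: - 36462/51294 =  - 59/83 = - 59^1*83^( - 1) 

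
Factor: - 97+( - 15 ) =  - 2^4*7^1  =  - 112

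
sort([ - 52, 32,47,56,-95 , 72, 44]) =[ - 95, - 52, 32,44, 47, 56, 72 ]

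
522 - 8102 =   -  7580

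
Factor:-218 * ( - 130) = 28340  =  2^2*5^1*13^1*109^1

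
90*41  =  3690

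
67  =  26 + 41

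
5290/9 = 587 + 7/9 = 587.78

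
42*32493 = 1364706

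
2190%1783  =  407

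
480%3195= 480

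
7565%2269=758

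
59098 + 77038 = 136136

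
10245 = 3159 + 7086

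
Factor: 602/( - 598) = - 301/299 = - 7^1 * 13^( - 1)*23^( - 1)*43^1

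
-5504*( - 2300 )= 12659200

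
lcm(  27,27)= 27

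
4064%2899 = 1165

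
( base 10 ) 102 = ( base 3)10210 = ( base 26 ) 3o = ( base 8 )146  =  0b1100110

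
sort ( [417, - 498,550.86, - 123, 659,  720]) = [ - 498, -123, 417,  550.86, 659 , 720 ] 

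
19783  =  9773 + 10010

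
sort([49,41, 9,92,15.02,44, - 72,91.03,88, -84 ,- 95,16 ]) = [ - 95, - 84, - 72,9 , 15.02,16, 41,44,49,88 , 91.03, 92]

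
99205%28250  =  14455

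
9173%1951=1369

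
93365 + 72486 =165851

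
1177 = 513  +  664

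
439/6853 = 439/6853 = 0.06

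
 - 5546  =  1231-6777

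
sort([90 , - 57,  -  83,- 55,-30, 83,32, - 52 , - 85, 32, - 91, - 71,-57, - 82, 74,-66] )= [ - 91,  -  85, - 83, - 82,  -  71, - 66, - 57, - 57, - 55,-52, - 30, 32, 32, 74,83, 90 ]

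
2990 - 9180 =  - 6190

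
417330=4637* 90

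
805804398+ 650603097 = 1456407495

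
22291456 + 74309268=96600724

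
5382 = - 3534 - - 8916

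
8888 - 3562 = 5326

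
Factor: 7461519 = 3^1  *  13^2*14717^1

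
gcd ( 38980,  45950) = 10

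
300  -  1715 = - 1415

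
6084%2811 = 462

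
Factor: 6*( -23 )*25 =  - 2^1* 3^1 * 5^2  *23^1 =- 3450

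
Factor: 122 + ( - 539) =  - 3^1*139^1 = -417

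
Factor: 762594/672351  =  938/827 = 2^1*7^1 * 67^1*827^(  -  1) 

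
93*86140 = 8011020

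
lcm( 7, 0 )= 0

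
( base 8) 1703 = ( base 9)1280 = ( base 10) 963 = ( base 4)33003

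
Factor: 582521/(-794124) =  - 713/972 = -2^( -2 ) * 3^ (-5 ) * 23^1 * 31^1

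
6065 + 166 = 6231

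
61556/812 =75  +  164/203= 75.81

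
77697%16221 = 12813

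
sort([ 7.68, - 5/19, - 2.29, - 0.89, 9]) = [ - 2.29  ,-0.89, - 5/19,7.68, 9] 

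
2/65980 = 1/32990 = 0.00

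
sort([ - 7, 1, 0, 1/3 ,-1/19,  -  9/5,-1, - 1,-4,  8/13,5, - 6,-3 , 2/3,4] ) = [ -7, - 6, - 4,-3, - 9/5,-1,  -  1 ,-1/19,0, 1/3 , 8/13,2/3, 1, 4, 5 ]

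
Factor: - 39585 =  -3^1*5^1*7^1 * 13^1 * 29^1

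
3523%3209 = 314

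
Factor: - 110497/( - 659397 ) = 3^( - 1)*47^1*2351^1 * 219799^(-1) 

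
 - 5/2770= -1 + 553/554= -0.00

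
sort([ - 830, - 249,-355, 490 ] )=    [ - 830,-355, - 249 , 490 ]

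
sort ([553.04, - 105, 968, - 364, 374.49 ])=[-364, -105, 374.49,553.04, 968]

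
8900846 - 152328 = 8748518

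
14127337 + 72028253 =86155590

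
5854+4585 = 10439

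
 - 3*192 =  - 576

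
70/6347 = 70/6347 = 0.01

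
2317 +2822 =5139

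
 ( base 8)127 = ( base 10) 87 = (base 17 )52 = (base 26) 39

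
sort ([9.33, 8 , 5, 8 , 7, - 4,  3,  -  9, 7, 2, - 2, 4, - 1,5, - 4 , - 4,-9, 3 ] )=[ - 9, - 9, - 4, - 4, - 4,-2,  -  1, 2, 3, 3,4,5, 5, 7, 7, 8,  8,9.33] 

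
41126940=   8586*4790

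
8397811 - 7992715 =405096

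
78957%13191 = 13002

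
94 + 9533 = 9627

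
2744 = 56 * 49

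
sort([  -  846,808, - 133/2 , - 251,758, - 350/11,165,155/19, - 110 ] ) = [ - 846, - 251, - 110,  -  133/2 , - 350/11 , 155/19, 165, 758,808] 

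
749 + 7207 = 7956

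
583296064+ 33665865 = 616961929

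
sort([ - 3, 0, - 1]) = [-3 ,-1, 0 ] 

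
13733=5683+8050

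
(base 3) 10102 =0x5C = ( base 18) 52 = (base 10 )92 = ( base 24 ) 3k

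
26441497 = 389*67973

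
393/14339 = 393/14339= 0.03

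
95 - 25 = 70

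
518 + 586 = 1104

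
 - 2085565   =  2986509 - 5072074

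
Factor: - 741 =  - 3^1*13^1* 19^1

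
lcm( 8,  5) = 40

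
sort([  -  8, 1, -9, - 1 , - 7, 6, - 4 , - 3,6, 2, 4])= [-9, - 8 ,- 7,-4, - 3, - 1,1 , 2, 4, 6,6] 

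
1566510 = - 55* ( - 28482) 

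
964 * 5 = 4820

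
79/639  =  79/639 = 0.12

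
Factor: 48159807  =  3^1* 29^1*553561^1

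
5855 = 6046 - 191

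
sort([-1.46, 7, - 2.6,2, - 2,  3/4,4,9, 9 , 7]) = [ - 2.6, - 2,  -  1.46  ,  3/4,2,4 , 7, 7,9,9]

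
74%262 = 74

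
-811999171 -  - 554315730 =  - 257683441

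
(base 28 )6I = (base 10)186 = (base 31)60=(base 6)510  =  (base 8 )272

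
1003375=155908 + 847467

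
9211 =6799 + 2412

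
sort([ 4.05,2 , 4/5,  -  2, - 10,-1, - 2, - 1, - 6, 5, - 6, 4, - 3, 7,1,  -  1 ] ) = [ - 10, - 6 , - 6, - 3, - 2,- 2,-1, - 1,- 1, 4/5, 1, 2,4,4.05, 5,  7] 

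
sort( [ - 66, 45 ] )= [-66, 45]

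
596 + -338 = 258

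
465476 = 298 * 1562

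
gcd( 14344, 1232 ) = 88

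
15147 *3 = 45441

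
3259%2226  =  1033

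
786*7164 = 5630904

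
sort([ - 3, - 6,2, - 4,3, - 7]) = [ - 7, - 6, - 4, - 3,2, 3 ]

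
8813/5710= 1+3103/5710 = 1.54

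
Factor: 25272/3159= 2^3 = 8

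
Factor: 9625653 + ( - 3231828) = 6393825 = 3^2*5^2*157^1*181^1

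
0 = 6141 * 0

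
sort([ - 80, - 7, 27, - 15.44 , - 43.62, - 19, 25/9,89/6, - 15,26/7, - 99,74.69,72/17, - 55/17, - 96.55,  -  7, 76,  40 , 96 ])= [ - 99, - 96.55, - 80,- 43.62,-19, - 15.44, - 15 ,  -  7, - 7 , - 55/17,25/9 , 26/7,72/17 , 89/6,27,40,74.69,76,96 ]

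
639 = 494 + 145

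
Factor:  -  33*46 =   -  2^1*3^1*11^1*23^1 =- 1518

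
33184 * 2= 66368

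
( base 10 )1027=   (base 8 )2003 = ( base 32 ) 103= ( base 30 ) 147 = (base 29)16c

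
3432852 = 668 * 5139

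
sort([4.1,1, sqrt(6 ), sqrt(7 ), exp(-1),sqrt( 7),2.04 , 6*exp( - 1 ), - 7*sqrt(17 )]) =[ - 7*sqrt(17), exp( - 1), 1, 2.04,6*exp( - 1),sqrt(6), sqrt(7),sqrt(7 ),4.1]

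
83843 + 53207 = 137050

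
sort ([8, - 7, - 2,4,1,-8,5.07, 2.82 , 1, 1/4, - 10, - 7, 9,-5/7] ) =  [ - 10, - 8, - 7, - 7, - 2, - 5/7,1/4, 1, 1, 2.82, 4, 5.07 , 8,9] 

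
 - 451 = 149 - 600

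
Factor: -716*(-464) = 2^6*29^1*179^1 = 332224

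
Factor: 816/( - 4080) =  - 5^( - 1) = -1/5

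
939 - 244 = 695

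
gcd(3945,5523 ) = 789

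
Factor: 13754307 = 3^1*  7^1*654967^1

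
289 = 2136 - 1847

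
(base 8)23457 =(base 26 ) ell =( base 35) 86L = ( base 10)10031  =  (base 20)151b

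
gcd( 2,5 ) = 1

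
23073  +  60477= 83550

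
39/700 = 39/700 = 0.06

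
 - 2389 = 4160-6549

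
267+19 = 286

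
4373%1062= 125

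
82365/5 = 16473 = 16473.00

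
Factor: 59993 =17^1*3529^1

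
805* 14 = 11270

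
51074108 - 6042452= 45031656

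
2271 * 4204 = 9547284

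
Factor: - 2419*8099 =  - 19591481=- 7^1*13^1*41^1*59^1 * 89^1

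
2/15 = 2/15 = 0.13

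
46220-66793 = -20573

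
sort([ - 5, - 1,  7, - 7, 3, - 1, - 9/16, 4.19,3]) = [ - 7, - 5, - 1, - 1 , - 9/16,3,3, 4.19, 7]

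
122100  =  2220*55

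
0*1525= 0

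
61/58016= 61/58016 = 0.00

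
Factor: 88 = 2^3*11^1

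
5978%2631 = 716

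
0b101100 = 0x2C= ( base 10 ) 44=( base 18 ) 28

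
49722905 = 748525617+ - 698802712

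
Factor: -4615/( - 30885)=3^( - 1)*13^1*29^( - 1)=13/87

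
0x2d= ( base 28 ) 1H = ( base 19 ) 27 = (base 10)45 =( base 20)25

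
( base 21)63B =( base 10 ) 2720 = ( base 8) 5240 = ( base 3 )10201202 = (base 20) 6g0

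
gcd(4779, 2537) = 59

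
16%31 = 16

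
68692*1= 68692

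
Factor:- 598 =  - 2^1*13^1*23^1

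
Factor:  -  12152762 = - 2^1*6076381^1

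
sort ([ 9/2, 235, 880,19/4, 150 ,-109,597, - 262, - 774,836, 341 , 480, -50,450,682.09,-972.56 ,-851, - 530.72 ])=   [ - 972.56, - 851, - 774,-530.72,  -  262, - 109, - 50,9/2, 19/4, 150, 235,341,450,480,597,682.09,836, 880 ] 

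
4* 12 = 48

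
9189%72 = 45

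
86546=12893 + 73653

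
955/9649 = 955/9649 = 0.10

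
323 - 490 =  - 167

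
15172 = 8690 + 6482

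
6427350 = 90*71415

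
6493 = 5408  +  1085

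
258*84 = 21672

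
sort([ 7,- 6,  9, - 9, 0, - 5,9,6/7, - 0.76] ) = [ - 9,-6, - 5, - 0.76, 0, 6/7,7,9,9 ] 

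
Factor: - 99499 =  - 29^1*47^1 * 73^1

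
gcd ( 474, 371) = 1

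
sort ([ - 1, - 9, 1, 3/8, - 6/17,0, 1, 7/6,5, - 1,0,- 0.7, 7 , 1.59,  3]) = [ - 9,  -  1, -1 , - 0.7, - 6/17,0,0, 3/8, 1, 1, 7/6, 1.59, 3, 5, 7 ] 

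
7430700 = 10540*705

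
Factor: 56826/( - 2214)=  - 3^( - 1 )*7^1*11^1 = - 77/3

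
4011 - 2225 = 1786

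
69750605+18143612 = 87894217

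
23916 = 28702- 4786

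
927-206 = 721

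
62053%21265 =19523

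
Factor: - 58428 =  - 2^2*3^3*541^1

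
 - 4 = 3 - 7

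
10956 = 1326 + 9630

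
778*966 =751548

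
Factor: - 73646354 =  - 2^1 *37^1*617^1*1613^1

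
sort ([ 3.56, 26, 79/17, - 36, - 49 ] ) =[-49, - 36, 3.56 , 79/17,26 ]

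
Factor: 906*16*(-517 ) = -2^5*3^1*11^1*47^1*151^1 = - 7494432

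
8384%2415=1139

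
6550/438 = 3275/219 = 14.95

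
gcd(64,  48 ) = 16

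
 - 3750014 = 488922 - 4238936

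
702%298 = 106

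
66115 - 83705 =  - 17590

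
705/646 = 1+59/646 =1.09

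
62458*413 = 25795154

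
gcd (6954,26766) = 6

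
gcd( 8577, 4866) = 3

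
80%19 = 4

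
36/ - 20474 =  - 18/10237 = -0.00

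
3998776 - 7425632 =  - 3426856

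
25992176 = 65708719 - 39716543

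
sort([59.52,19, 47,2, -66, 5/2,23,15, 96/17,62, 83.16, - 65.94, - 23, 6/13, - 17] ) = [ - 66 ,-65.94, - 23,-17, 6/13, 2,5/2,96/17,15,19,23, 47, 59.52,62,83.16]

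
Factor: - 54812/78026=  - 27406/39013 =- 2^1*13^( - 1)*71^1*193^1*3001^ ( - 1) 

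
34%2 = 0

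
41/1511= 41/1511 = 0.03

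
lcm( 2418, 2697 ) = 70122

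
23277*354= 8240058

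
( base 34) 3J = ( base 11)100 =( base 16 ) 79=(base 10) 121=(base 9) 144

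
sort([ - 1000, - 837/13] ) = [-1000,- 837/13]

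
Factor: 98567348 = 2^2*11^1*383^1*5849^1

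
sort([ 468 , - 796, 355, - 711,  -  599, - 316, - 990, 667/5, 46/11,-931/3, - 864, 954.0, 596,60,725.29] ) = [ -990, - 864, - 796, - 711,  -  599,  -  316,-931/3,46/11,60,667/5 , 355,  468,596, 725.29, 954.0 ] 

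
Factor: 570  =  2^1 * 3^1*5^1* 19^1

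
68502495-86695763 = -18193268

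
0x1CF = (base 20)133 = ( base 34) dl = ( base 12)327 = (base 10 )463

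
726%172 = 38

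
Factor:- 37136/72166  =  -2^3 *11^1*211^1*36083^( - 1) = - 18568/36083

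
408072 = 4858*84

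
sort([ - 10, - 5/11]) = [ - 10, - 5/11 ] 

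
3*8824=26472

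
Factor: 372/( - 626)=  - 186/313 =- 2^1*3^1 *31^1* 313^ ( - 1)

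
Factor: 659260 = 2^2*5^1*7^1*17^1*277^1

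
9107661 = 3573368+5534293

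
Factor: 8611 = 79^1*109^1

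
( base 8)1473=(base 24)1AB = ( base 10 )827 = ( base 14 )431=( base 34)ob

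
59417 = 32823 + 26594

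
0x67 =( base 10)103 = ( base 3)10211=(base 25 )43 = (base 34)31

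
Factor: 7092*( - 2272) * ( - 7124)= 114789182976 = 2^9*3^2 * 13^1*71^1 * 137^1*197^1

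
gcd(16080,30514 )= 2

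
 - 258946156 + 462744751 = 203798595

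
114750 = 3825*30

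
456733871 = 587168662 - 130434791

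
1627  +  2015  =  3642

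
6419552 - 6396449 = 23103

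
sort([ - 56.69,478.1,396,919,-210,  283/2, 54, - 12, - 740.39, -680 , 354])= [ - 740.39, - 680, - 210 , - 56.69, - 12,54 , 283/2, 354, 396 , 478.1, 919] 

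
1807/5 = 361 +2/5  =  361.40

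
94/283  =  94/283 =0.33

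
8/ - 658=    - 1+325/329 = - 0.01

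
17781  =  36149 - 18368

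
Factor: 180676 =2^2*17^1*2657^1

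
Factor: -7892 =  - 2^2 * 1973^1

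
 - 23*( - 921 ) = 21183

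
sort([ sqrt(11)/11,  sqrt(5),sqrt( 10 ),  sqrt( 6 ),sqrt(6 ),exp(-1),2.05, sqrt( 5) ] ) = [ sqrt( 11)/11,  exp( - 1),2.05,sqrt ( 5),  sqrt( 5),  sqrt( 6),sqrt(6 ),  sqrt(10)]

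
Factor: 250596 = 2^2*3^2*6961^1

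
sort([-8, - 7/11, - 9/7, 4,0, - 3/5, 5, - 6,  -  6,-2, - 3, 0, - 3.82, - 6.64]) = [  -  8, - 6.64 ,  -  6, - 6,- 3.82,- 3, - 2, - 9/7, - 7/11,-3/5, 0, 0, 4, 5]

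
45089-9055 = 36034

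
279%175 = 104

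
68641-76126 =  - 7485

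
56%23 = 10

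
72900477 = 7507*9711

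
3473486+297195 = 3770681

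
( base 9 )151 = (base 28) 4f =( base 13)9a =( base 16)7f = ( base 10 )127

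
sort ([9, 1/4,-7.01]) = [ - 7.01,1/4, 9]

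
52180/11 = 52180/11 = 4743.64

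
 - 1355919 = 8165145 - 9521064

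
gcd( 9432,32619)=393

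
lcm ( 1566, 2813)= 151902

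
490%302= 188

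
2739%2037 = 702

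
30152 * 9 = 271368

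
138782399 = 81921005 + 56861394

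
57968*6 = 347808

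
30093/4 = 7523+1/4 = 7523.25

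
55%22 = 11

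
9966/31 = 9966/31=   321.48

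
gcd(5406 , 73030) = 2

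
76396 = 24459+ 51937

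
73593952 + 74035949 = 147629901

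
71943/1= 71943 = 71943.00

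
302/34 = 8 + 15/17= 8.88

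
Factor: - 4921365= -3^1*5^1*71^1*4621^1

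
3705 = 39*95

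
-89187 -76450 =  - 165637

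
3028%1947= 1081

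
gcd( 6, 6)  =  6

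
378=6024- 5646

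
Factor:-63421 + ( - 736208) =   -  799629 = - 3^1 * 17^1 * 15679^1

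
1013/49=20 +33/49 = 20.67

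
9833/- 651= - 9833/651 = - 15.10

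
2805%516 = 225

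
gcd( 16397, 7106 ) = 19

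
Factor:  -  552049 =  - 743^2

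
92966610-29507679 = 63458931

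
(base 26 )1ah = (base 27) 188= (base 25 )1D3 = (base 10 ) 953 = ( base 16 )3b9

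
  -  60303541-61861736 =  - 122165277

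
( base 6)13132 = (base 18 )632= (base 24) 3B8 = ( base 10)2000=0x7d0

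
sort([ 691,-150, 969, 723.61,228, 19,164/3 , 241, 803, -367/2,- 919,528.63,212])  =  [ - 919,-367/2, - 150,19,  164/3,212,228, 241,  528.63, 691,723.61,803,969 ] 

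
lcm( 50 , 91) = 4550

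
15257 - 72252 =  - 56995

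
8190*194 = 1588860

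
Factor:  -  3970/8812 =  - 2^( - 1) * 5^1*397^1*2203^ ( - 1) =- 1985/4406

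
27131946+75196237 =102328183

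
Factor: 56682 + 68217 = 124899 = 3^1*17^1*31^1*79^1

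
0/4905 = 0 = 0.00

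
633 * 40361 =25548513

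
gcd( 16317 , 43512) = 5439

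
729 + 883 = 1612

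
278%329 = 278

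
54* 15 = 810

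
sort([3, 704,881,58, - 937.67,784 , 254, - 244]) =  [ - 937.67 , - 244,3,58, 254, 704,784,881]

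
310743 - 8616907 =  - 8306164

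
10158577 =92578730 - 82420153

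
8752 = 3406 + 5346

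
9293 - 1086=8207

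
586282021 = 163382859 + 422899162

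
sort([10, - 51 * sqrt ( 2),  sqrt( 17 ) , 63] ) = [ - 51 * sqrt( 2), sqrt(17 ),10,63] 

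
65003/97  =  65003/97   =  670.13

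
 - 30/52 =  - 15/26 = - 0.58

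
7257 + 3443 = 10700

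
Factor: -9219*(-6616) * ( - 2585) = -2^3 * 3^1 * 5^1 * 7^1*11^1*47^1*439^1*827^1 = -  157666656840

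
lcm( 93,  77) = 7161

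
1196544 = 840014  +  356530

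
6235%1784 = 883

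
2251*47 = 105797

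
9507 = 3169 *3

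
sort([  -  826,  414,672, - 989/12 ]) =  [ - 826, - 989/12, 414, 672]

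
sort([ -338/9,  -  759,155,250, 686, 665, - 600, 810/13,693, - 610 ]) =[ - 759, - 610, - 600, - 338/9,810/13, 155, 250, 665, 686, 693]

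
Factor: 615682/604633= 2^1*73^1* 373^(-1 )*1621^(-1)* 4217^1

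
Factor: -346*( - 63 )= 2^1 * 3^2*7^1*173^1 = 21798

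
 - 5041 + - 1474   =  -6515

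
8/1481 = 8/1481  =  0.01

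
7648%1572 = 1360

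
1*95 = 95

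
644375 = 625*1031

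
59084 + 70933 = 130017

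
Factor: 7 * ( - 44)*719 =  - 221452 = -2^2*7^1*11^1* 719^1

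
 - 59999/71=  - 846+67/71 = -845.06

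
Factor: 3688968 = 2^3* 3^1 * 281^1*547^1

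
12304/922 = 6152/461 = 13.34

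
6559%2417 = 1725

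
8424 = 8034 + 390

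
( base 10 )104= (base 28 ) 3k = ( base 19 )59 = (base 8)150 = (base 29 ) 3H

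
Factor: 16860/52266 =10/31 = 2^1*5^1  *  31^( - 1)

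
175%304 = 175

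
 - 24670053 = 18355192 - 43025245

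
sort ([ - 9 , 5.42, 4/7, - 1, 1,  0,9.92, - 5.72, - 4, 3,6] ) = [ - 9, - 5.72, - 4 , - 1, 0, 4/7, 1,3,5.42, 6, 9.92]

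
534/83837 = 534/83837 = 0.01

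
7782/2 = 3891 = 3891.00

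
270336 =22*12288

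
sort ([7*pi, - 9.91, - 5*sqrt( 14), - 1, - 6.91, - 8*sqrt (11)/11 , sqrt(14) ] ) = [ - 5*sqrt(14), - 9.91, - 6.91, - 8 * sqrt(11)/11, - 1, sqrt(14), 7*pi ]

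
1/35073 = 1/35073=0.00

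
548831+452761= 1001592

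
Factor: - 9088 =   -  2^7 * 71^1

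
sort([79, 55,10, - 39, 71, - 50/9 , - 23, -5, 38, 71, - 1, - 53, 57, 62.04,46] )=[- 53, -39, - 23, - 50/9, - 5, - 1, 10,38, 46, 55,57, 62.04,  71, 71, 79]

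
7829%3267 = 1295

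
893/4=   893/4=223.25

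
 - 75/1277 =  - 75/1277 = - 0.06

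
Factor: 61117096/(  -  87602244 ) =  - 15279274/21900561 = - 2^1*3^( - 1)*7300187^( - 1 )*7639637^1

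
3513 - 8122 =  - 4609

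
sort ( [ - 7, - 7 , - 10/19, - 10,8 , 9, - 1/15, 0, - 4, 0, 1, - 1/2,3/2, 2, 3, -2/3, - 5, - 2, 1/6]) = [  -  10, - 7, - 7 ,  -  5, - 4, - 2, - 2/3, - 10/19, - 1/2,-1/15, 0,0, 1/6, 1, 3/2, 2,3, 8, 9] 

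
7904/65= 608/5 =121.60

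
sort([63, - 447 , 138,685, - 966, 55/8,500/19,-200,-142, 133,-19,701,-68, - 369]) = [-966,-447,-369, - 200 , -142,-68, - 19, 55/8,500/19, 63,  133, 138, 685,701 ]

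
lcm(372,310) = 1860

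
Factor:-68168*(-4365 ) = 297553320 = 2^3*3^2*5^1*97^1 * 8521^1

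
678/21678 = 113/3613 =0.03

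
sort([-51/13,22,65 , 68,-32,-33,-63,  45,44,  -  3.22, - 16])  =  [-63,  -  33, - 32,-16, - 51/13,-3.22,22,44 , 45 , 65, 68 ]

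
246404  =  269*916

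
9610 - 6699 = 2911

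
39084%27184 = 11900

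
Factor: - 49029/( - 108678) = 277/614 = 2^(- 1)*277^1*307^( - 1 ) 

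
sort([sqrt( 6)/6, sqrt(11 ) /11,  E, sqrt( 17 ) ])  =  [sqrt(11 ) /11, sqrt(6 ) /6 , E,sqrt (17 )]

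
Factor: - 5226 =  - 2^1* 3^1*13^1*67^1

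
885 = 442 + 443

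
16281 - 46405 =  - 30124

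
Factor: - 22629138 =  - 2^1*3^1*7^1  *538789^1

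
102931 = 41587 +61344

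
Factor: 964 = 2^2*241^1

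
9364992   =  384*24388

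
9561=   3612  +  5949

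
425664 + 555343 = 981007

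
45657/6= 7609  +  1/2 = 7609.50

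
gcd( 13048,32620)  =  6524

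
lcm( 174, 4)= 348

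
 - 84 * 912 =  - 76608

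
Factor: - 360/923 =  - 2^3*3^2  *5^1 * 13^( - 1)*71^( - 1)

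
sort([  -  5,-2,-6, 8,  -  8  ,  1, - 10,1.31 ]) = [  -  10, - 8 ,- 6, -5, - 2, 1, 1.31,8 ] 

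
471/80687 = 471/80687 = 0.01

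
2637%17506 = 2637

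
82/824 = 41/412 = 0.10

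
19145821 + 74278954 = 93424775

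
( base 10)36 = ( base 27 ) 19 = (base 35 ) 11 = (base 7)51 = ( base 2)100100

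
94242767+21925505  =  116168272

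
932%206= 108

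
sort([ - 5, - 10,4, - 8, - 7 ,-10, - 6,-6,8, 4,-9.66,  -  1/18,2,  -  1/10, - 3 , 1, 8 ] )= [ - 10,-10,  -  9.66,-8, - 7,-6, - 6 ,-5,-3, - 1/10, - 1/18 , 1,2, 4,4, 8, 8]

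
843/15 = 281/5 = 56.20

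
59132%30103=29029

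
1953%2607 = 1953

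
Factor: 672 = 2^5*3^1*7^1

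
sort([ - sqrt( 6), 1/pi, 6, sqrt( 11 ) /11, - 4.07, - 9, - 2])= [-9,-4.07, - sqrt( 6) , - 2, sqrt( 11 ) /11, 1/pi,6] 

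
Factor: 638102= 2^1*37^1*8623^1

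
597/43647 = 199/14549 = 0.01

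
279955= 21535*13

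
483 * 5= 2415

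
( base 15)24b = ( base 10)521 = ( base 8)1011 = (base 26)k1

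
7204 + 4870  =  12074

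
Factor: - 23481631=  - 103^1*227977^1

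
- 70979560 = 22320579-93300139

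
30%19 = 11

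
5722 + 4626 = 10348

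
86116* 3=258348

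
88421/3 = 29473 + 2/3 =29473.67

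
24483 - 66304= - 41821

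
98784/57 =32928/19 = 1733.05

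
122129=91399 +30730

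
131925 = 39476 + 92449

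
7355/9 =7355/9 = 817.22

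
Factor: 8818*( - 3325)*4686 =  - 137392817100 = -2^2*3^1* 5^2*7^1*11^1*19^1*71^1*4409^1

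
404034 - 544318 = -140284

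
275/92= 2+91/92 = 2.99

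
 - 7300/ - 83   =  87  +  79/83=87.95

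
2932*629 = 1844228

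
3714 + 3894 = 7608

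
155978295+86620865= 242599160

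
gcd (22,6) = 2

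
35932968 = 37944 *947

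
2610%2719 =2610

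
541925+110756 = 652681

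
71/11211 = 71/11211=0.01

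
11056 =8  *1382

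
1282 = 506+776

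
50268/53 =50268/53 = 948.45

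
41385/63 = 13795/21  =  656.90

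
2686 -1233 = 1453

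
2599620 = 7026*370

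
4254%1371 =141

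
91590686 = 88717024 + 2873662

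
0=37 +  - 37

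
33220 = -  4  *(-8305) 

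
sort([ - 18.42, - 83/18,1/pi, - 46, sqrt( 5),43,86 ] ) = [ - 46, - 18.42, -83/18, 1/pi , sqrt(5), 43, 86] 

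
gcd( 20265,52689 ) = 4053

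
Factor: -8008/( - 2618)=2^2*13^1*17^( - 1)=52/17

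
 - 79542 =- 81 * 982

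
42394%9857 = 2966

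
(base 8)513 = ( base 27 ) c7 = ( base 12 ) 237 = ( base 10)331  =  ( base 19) h8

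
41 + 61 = 102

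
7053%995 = 88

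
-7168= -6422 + - 746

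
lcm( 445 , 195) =17355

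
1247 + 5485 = 6732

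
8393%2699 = 296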